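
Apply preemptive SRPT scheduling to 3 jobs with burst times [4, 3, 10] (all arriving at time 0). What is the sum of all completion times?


Since all jobs arrive at t=0, SRPT equals SPT ordering.
SPT order: [3, 4, 10]
Completion times:
  Job 1: p=3, C=3
  Job 2: p=4, C=7
  Job 3: p=10, C=17
Total completion time = 3 + 7 + 17 = 27

27


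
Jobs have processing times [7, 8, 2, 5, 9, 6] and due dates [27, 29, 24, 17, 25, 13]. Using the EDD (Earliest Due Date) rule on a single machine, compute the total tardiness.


Sort by due date (EDD order): [(6, 13), (5, 17), (2, 24), (9, 25), (7, 27), (8, 29)]
Compute completion times and tardiness:
  Job 1: p=6, d=13, C=6, tardiness=max(0,6-13)=0
  Job 2: p=5, d=17, C=11, tardiness=max(0,11-17)=0
  Job 3: p=2, d=24, C=13, tardiness=max(0,13-24)=0
  Job 4: p=9, d=25, C=22, tardiness=max(0,22-25)=0
  Job 5: p=7, d=27, C=29, tardiness=max(0,29-27)=2
  Job 6: p=8, d=29, C=37, tardiness=max(0,37-29)=8
Total tardiness = 10

10


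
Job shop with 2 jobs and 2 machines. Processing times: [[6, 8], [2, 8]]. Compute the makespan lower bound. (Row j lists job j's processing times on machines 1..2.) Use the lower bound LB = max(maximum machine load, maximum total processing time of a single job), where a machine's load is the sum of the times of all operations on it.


Machine loads:
  Machine 1: 6 + 2 = 8
  Machine 2: 8 + 8 = 16
Max machine load = 16
Job totals:
  Job 1: 14
  Job 2: 10
Max job total = 14
Lower bound = max(16, 14) = 16

16


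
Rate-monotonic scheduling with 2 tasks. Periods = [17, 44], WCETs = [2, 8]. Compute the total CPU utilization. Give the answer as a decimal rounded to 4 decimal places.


Compute individual utilizations (exact fractions):
  Task 1: C/T = 2/17 (approx. 0.1176)
  Task 2: C/T = 8/44 = 2/11 (approx. 0.1818)
Total utilization U = 2/17 + 2/11 = 56/187
Rounded to 4 decimal places: U = 0.2995
RM (Liu & Layland) bound for 2 tasks = 0.828427; compare with U = 56/187 (approx. 0.299465)
U <= bound, so schedulable by RM sufficient condition.

0.2995


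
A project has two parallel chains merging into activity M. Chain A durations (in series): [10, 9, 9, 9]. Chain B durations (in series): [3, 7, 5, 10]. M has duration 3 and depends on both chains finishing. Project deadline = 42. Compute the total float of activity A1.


Forward pass: ES(A1) = sum of predecessors on chain A = 0
EF = ES + duration = 0 + 10 = 10
Backward pass: LF(M) = deadline = 42; LS(M) = 42 - 3 = 39
LF(A1) = LS(M) - sum(successors on chain A) = 39 - 27 = 12
LS = LF - duration = 12 - 10 = 2
Total float = LS - ES = 2 - 0 = 2

2


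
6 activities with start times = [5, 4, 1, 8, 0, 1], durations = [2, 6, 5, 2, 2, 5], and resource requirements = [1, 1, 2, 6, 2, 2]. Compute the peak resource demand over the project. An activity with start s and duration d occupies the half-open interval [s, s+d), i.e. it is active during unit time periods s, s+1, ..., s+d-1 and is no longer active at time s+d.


Each activity i is active on [start_i, start_i + duration_i).
Compute total resource usage per time slot:
  t=0: active resources = [2], total = 2
  t=1: active resources = [2, 2, 2], total = 6
  t=2: active resources = [2, 2], total = 4
  t=3: active resources = [2, 2], total = 4
  t=4: active resources = [1, 2, 2], total = 5
  t=5: active resources = [1, 1, 2, 2], total = 6
  t=6: active resources = [1, 1], total = 2
  t=7: active resources = [1], total = 1
  t=8: active resources = [1, 6], total = 7
  t=9: active resources = [1, 6], total = 7
Peak resource demand = 7

7


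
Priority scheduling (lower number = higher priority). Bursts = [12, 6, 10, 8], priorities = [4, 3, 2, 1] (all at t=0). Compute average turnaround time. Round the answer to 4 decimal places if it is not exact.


Sort by priority (ascending = highest first):
Order: [(1, 8), (2, 10), (3, 6), (4, 12)]
Completion times:
  Priority 1, burst=8, C=8
  Priority 2, burst=10, C=18
  Priority 3, burst=6, C=24
  Priority 4, burst=12, C=36
Average turnaround = 86/4 = 21.5

21.5


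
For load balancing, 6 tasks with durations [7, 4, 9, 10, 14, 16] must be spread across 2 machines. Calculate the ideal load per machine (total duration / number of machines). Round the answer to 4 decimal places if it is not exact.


Total processing time = 7 + 4 + 9 + 10 + 14 + 16 = 60
Number of machines = 2
Ideal balanced load = 60 / 2 = 30.0

30.0


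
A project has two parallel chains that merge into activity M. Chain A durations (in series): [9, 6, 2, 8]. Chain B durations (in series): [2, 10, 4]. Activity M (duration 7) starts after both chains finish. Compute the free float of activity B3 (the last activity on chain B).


ES(B3) = sum of predecessors on chain B = 12
EF(B3) = ES + duration = 12 + 4 = 16
Successor of B3 is M. ES(M) = max(sum(A), sum(B)) = max(25, 16) = 25
Free float = ES(successor) - EF(current) = 25 - 16 = 9

9


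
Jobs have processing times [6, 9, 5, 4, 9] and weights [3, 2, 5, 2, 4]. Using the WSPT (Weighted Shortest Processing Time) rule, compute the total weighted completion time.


Compute p/w ratios and sort ascending (WSPT): [(5, 5), (6, 3), (4, 2), (9, 4), (9, 2)]
Compute weighted completion times:
  Job (p=5,w=5): C=5, w*C=5*5=25
  Job (p=6,w=3): C=11, w*C=3*11=33
  Job (p=4,w=2): C=15, w*C=2*15=30
  Job (p=9,w=4): C=24, w*C=4*24=96
  Job (p=9,w=2): C=33, w*C=2*33=66
Total weighted completion time = 250

250


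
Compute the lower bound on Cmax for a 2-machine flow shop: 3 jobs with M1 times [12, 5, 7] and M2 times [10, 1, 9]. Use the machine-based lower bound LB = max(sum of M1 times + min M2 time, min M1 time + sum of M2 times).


LB1 = sum(M1 times) + min(M2 times) = 24 + 1 = 25
LB2 = min(M1 times) + sum(M2 times) = 5 + 20 = 25
Lower bound = max(LB1, LB2) = max(25, 25) = 25

25


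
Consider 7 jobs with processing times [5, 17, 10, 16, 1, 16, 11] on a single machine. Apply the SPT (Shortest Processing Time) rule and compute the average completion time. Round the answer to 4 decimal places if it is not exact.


Sort jobs by processing time (SPT order): [1, 5, 10, 11, 16, 16, 17]
Compute completion times sequentially:
  Job 1: processing = 1, completes at 1
  Job 2: processing = 5, completes at 6
  Job 3: processing = 10, completes at 16
  Job 4: processing = 11, completes at 27
  Job 5: processing = 16, completes at 43
  Job 6: processing = 16, completes at 59
  Job 7: processing = 17, completes at 76
Sum of completion times = 228
Average completion time = 228/7 = 32.5714

32.5714


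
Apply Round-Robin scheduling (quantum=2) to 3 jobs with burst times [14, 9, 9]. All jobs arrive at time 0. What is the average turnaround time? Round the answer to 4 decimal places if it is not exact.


Time quantum = 2
Execution trace:
  J1 runs 2 units, time = 2
  J2 runs 2 units, time = 4
  J3 runs 2 units, time = 6
  J1 runs 2 units, time = 8
  J2 runs 2 units, time = 10
  J3 runs 2 units, time = 12
  J1 runs 2 units, time = 14
  J2 runs 2 units, time = 16
  J3 runs 2 units, time = 18
  J1 runs 2 units, time = 20
  J2 runs 2 units, time = 22
  J3 runs 2 units, time = 24
  J1 runs 2 units, time = 26
  J2 runs 1 units, time = 27
  J3 runs 1 units, time = 28
  J1 runs 2 units, time = 30
  J1 runs 2 units, time = 32
Finish times: [32, 27, 28]
Average turnaround = 87/3 = 29.0

29.0


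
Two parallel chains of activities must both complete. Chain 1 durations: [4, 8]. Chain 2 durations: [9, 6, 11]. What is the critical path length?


Path A total = 4 + 8 = 12
Path B total = 9 + 6 + 11 = 26
Critical path = longest path = max(12, 26) = 26

26


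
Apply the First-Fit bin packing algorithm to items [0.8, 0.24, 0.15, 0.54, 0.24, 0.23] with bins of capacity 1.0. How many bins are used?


Place items sequentially using First-Fit:
  Item 0.8 -> new Bin 1
  Item 0.24 -> new Bin 2
  Item 0.15 -> Bin 1 (now 0.95)
  Item 0.54 -> Bin 2 (now 0.78)
  Item 0.24 -> new Bin 3
  Item 0.23 -> Bin 3 (now 0.47)
Total bins used = 3

3


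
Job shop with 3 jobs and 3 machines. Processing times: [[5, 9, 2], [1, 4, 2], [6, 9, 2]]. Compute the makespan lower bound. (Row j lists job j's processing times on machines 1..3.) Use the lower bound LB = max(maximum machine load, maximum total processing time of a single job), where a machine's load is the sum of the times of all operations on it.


Machine loads:
  Machine 1: 5 + 1 + 6 = 12
  Machine 2: 9 + 4 + 9 = 22
  Machine 3: 2 + 2 + 2 = 6
Max machine load = 22
Job totals:
  Job 1: 16
  Job 2: 7
  Job 3: 17
Max job total = 17
Lower bound = max(22, 17) = 22

22


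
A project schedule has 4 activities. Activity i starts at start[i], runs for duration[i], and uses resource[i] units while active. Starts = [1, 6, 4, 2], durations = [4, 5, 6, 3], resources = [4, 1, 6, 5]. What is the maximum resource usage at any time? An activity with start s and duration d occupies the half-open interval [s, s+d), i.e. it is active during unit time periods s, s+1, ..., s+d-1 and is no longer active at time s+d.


Each activity i is active on [start_i, start_i + duration_i).
Compute total resource usage per time slot:
  t=0: active resources = [], total = 0
  t=1: active resources = [4], total = 4
  t=2: active resources = [4, 5], total = 9
  t=3: active resources = [4, 5], total = 9
  t=4: active resources = [4, 6, 5], total = 15
  t=5: active resources = [6], total = 6
  t=6: active resources = [1, 6], total = 7
  t=7: active resources = [1, 6], total = 7
  t=8: active resources = [1, 6], total = 7
  t=9: active resources = [1, 6], total = 7
  t=10: active resources = [1], total = 1
Peak resource demand = 15

15


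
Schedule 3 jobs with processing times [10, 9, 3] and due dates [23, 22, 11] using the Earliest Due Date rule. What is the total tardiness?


Sort by due date (EDD order): [(3, 11), (9, 22), (10, 23)]
Compute completion times and tardiness:
  Job 1: p=3, d=11, C=3, tardiness=max(0,3-11)=0
  Job 2: p=9, d=22, C=12, tardiness=max(0,12-22)=0
  Job 3: p=10, d=23, C=22, tardiness=max(0,22-23)=0
Total tardiness = 0

0


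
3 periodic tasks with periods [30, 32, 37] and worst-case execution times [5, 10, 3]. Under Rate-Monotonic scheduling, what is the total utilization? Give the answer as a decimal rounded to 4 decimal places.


Compute individual utilizations (exact fractions):
  Task 1: C/T = 5/30 = 1/6 (approx. 0.1667)
  Task 2: C/T = 10/32 = 5/16 (approx. 0.3125)
  Task 3: C/T = 3/37 (approx. 0.0811)
Total utilization U = 1/6 + 5/16 + 3/37 = 995/1776
Rounded to 4 decimal places: U = 0.5602
RM (Liu & Layland) bound for 3 tasks = 0.779763; compare with U = 995/1776 (approx. 0.560248)
U <= bound, so schedulable by RM sufficient condition.

0.5602


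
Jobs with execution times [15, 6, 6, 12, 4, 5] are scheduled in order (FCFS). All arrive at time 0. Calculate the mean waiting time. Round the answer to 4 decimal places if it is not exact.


FCFS order (as given): [15, 6, 6, 12, 4, 5]
Waiting times:
  Job 1: wait = 0
  Job 2: wait = 15
  Job 3: wait = 21
  Job 4: wait = 27
  Job 5: wait = 39
  Job 6: wait = 43
Sum of waiting times = 145
Average waiting time = 145/6 = 24.1667

24.1667


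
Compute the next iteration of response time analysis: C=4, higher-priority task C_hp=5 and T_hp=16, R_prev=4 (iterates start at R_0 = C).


R_next = C + ceil(R_prev / T_hp) * C_hp
ceil(4 / 16) = ceil(0.25) = 1
Interference = 1 * 5 = 5
R_next = 4 + 5 = 9

9


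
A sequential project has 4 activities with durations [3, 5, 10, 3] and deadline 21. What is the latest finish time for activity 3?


LF(activity 3) = deadline - sum of successor durations
Successors: activities 4 through 4 with durations [3]
Sum of successor durations = 3
LF = 21 - 3 = 18

18


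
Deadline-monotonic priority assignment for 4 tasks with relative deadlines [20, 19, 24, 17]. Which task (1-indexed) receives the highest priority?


Sort tasks by relative deadline (ascending):
  Task 4: deadline = 17
  Task 2: deadline = 19
  Task 1: deadline = 20
  Task 3: deadline = 24
Priority order (highest first): [4, 2, 1, 3]
Highest priority task = 4

4


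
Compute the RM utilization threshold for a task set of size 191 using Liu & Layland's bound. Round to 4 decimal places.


Compute 2^(1/191) = 1.0036356358
Subtract 1: 1.0036356358 - 1 = 0.0036356358
Multiply by n: 191 * 0.0036356358 = 0.6944064378
Round to 4 dp: 0.6944

0.6944


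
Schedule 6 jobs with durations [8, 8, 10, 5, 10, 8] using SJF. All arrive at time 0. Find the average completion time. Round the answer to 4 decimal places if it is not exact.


SJF order (ascending): [5, 8, 8, 8, 10, 10]
Completion times:
  Job 1: burst=5, C=5
  Job 2: burst=8, C=13
  Job 3: burst=8, C=21
  Job 4: burst=8, C=29
  Job 5: burst=10, C=39
  Job 6: burst=10, C=49
Average completion = 156/6 = 26.0

26.0


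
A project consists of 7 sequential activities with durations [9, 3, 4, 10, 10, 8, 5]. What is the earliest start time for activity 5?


Activity 5 starts after activities 1 through 4 complete.
Predecessor durations: [9, 3, 4, 10]
ES = 9 + 3 + 4 + 10 = 26

26


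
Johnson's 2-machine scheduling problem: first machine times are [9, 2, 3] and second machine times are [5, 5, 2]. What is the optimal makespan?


Apply Johnson's rule:
  Group 1 (a <= b): [(2, 2, 5)]
  Group 2 (a > b): [(1, 9, 5), (3, 3, 2)]
Optimal job order: [2, 1, 3]
Schedule:
  Job 2: M1 done at 2, M2 done at 7
  Job 1: M1 done at 11, M2 done at 16
  Job 3: M1 done at 14, M2 done at 18
Makespan = 18

18


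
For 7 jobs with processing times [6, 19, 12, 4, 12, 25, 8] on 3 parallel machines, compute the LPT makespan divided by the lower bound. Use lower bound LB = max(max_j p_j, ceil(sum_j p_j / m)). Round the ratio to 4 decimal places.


LPT order: [25, 19, 12, 12, 8, 6, 4]
Machine loads after assignment: [29, 27, 30]
LPT makespan = 30
Lower bound = max(max_job, ceil(total/3)) = max(25, 29) = 29
Ratio = 30 / 29 = 1.0345

1.0345


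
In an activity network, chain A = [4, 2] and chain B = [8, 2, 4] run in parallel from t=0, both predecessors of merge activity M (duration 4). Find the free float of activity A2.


ES(A2) = sum of predecessors on chain A = 4
EF(A2) = ES + duration = 4 + 2 = 6
Successor of A2 is M. ES(M) = max(sum(A), sum(B)) = max(6, 14) = 14
Free float = ES(successor) - EF(current) = 14 - 6 = 8

8


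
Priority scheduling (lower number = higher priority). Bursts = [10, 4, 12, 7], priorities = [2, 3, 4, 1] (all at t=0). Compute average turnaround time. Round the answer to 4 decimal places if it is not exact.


Sort by priority (ascending = highest first):
Order: [(1, 7), (2, 10), (3, 4), (4, 12)]
Completion times:
  Priority 1, burst=7, C=7
  Priority 2, burst=10, C=17
  Priority 3, burst=4, C=21
  Priority 4, burst=12, C=33
Average turnaround = 78/4 = 19.5

19.5


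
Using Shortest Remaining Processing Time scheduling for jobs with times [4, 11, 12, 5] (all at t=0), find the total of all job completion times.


Since all jobs arrive at t=0, SRPT equals SPT ordering.
SPT order: [4, 5, 11, 12]
Completion times:
  Job 1: p=4, C=4
  Job 2: p=5, C=9
  Job 3: p=11, C=20
  Job 4: p=12, C=32
Total completion time = 4 + 9 + 20 + 32 = 65

65


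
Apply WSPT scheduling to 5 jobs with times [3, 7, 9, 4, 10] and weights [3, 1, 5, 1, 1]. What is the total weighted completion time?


Compute p/w ratios and sort ascending (WSPT): [(3, 3), (9, 5), (4, 1), (7, 1), (10, 1)]
Compute weighted completion times:
  Job (p=3,w=3): C=3, w*C=3*3=9
  Job (p=9,w=5): C=12, w*C=5*12=60
  Job (p=4,w=1): C=16, w*C=1*16=16
  Job (p=7,w=1): C=23, w*C=1*23=23
  Job (p=10,w=1): C=33, w*C=1*33=33
Total weighted completion time = 141

141


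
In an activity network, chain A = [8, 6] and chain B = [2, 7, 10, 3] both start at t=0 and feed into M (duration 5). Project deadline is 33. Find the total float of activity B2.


Forward pass: ES(B2) = sum of predecessors on chain B = 2
EF = ES + duration = 2 + 7 = 9
Backward pass: LF(M) = deadline = 33; LS(M) = 33 - 5 = 28
LF(B2) = LS(M) - sum(successors on chain B) = 28 - 13 = 15
LS = LF - duration = 15 - 7 = 8
Total float = LS - ES = 8 - 2 = 6

6


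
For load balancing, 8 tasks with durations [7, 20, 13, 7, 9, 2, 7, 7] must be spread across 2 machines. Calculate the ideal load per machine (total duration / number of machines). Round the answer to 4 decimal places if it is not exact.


Total processing time = 7 + 20 + 13 + 7 + 9 + 2 + 7 + 7 = 72
Number of machines = 2
Ideal balanced load = 72 / 2 = 36.0

36.0


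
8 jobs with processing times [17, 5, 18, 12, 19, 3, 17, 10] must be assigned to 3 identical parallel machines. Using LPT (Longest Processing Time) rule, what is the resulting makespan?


Sort jobs in decreasing order (LPT): [19, 18, 17, 17, 12, 10, 5, 3]
Assign each job to the least loaded machine:
  Machine 1: jobs [19, 10, 5], load = 34
  Machine 2: jobs [18, 12, 3], load = 33
  Machine 3: jobs [17, 17], load = 34
Makespan = max load = 34

34


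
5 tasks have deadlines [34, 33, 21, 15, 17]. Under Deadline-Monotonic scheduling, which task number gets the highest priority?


Sort tasks by relative deadline (ascending):
  Task 4: deadline = 15
  Task 5: deadline = 17
  Task 3: deadline = 21
  Task 2: deadline = 33
  Task 1: deadline = 34
Priority order (highest first): [4, 5, 3, 2, 1]
Highest priority task = 4

4


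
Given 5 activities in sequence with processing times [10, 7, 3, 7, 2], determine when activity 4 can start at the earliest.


Activity 4 starts after activities 1 through 3 complete.
Predecessor durations: [10, 7, 3]
ES = 10 + 7 + 3 = 20

20


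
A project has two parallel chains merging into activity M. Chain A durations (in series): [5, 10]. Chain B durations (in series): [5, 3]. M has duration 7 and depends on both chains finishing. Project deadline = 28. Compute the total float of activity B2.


Forward pass: ES(B2) = sum of predecessors on chain B = 5
EF = ES + duration = 5 + 3 = 8
Backward pass: LF(M) = deadline = 28; LS(M) = 28 - 7 = 21
LF(B2) = LS(M) - sum(successors on chain B) = 21 - 0 = 21
LS = LF - duration = 21 - 3 = 18
Total float = LS - ES = 18 - 5 = 13

13


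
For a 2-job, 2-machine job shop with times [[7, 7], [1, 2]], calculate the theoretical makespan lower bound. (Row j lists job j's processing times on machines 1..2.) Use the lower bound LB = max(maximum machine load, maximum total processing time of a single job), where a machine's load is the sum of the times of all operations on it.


Machine loads:
  Machine 1: 7 + 1 = 8
  Machine 2: 7 + 2 = 9
Max machine load = 9
Job totals:
  Job 1: 14
  Job 2: 3
Max job total = 14
Lower bound = max(9, 14) = 14

14


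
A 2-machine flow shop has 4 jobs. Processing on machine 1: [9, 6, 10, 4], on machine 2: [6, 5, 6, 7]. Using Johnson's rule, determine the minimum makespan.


Apply Johnson's rule:
  Group 1 (a <= b): [(4, 4, 7)]
  Group 2 (a > b): [(1, 9, 6), (3, 10, 6), (2, 6, 5)]
Optimal job order: [4, 1, 3, 2]
Schedule:
  Job 4: M1 done at 4, M2 done at 11
  Job 1: M1 done at 13, M2 done at 19
  Job 3: M1 done at 23, M2 done at 29
  Job 2: M1 done at 29, M2 done at 34
Makespan = 34

34


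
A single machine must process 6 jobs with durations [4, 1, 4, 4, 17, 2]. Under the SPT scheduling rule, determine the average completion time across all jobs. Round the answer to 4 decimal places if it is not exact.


Sort jobs by processing time (SPT order): [1, 2, 4, 4, 4, 17]
Compute completion times sequentially:
  Job 1: processing = 1, completes at 1
  Job 2: processing = 2, completes at 3
  Job 3: processing = 4, completes at 7
  Job 4: processing = 4, completes at 11
  Job 5: processing = 4, completes at 15
  Job 6: processing = 17, completes at 32
Sum of completion times = 69
Average completion time = 69/6 = 11.5

11.5


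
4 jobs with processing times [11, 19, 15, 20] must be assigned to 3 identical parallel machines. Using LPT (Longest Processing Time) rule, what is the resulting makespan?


Sort jobs in decreasing order (LPT): [20, 19, 15, 11]
Assign each job to the least loaded machine:
  Machine 1: jobs [20], load = 20
  Machine 2: jobs [19], load = 19
  Machine 3: jobs [15, 11], load = 26
Makespan = max load = 26

26


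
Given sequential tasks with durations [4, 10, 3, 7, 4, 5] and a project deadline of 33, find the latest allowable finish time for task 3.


LF(activity 3) = deadline - sum of successor durations
Successors: activities 4 through 6 with durations [7, 4, 5]
Sum of successor durations = 16
LF = 33 - 16 = 17

17


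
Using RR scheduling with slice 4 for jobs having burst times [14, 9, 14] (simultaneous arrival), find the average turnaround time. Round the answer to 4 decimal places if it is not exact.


Time quantum = 4
Execution trace:
  J1 runs 4 units, time = 4
  J2 runs 4 units, time = 8
  J3 runs 4 units, time = 12
  J1 runs 4 units, time = 16
  J2 runs 4 units, time = 20
  J3 runs 4 units, time = 24
  J1 runs 4 units, time = 28
  J2 runs 1 units, time = 29
  J3 runs 4 units, time = 33
  J1 runs 2 units, time = 35
  J3 runs 2 units, time = 37
Finish times: [35, 29, 37]
Average turnaround = 101/3 = 33.6667

33.6667


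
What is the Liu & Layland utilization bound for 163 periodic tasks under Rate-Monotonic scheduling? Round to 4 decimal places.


Compute 2^(1/163) = 1.0042614911
Subtract 1: 1.0042614911 - 1 = 0.0042614911
Multiply by n: 163 * 0.0042614911 = 0.6946230493
Round to 4 dp: 0.6946

0.6946


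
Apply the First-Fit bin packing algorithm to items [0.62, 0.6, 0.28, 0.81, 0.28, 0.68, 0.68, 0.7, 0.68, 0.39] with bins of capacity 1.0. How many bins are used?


Place items sequentially using First-Fit:
  Item 0.62 -> new Bin 1
  Item 0.6 -> new Bin 2
  Item 0.28 -> Bin 1 (now 0.9)
  Item 0.81 -> new Bin 3
  Item 0.28 -> Bin 2 (now 0.88)
  Item 0.68 -> new Bin 4
  Item 0.68 -> new Bin 5
  Item 0.7 -> new Bin 6
  Item 0.68 -> new Bin 7
  Item 0.39 -> new Bin 8
Total bins used = 8

8


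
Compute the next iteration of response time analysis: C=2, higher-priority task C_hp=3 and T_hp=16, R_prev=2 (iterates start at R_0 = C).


R_next = C + ceil(R_prev / T_hp) * C_hp
ceil(2 / 16) = ceil(0.125) = 1
Interference = 1 * 3 = 3
R_next = 2 + 3 = 5

5


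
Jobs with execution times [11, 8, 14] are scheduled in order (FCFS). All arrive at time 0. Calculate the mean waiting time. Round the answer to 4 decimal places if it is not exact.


FCFS order (as given): [11, 8, 14]
Waiting times:
  Job 1: wait = 0
  Job 2: wait = 11
  Job 3: wait = 19
Sum of waiting times = 30
Average waiting time = 30/3 = 10.0

10.0


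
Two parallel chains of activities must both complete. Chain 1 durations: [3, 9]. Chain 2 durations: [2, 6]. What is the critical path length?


Path A total = 3 + 9 = 12
Path B total = 2 + 6 = 8
Critical path = longest path = max(12, 8) = 12

12


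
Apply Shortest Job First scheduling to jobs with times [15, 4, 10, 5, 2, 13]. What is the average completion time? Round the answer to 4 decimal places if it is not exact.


SJF order (ascending): [2, 4, 5, 10, 13, 15]
Completion times:
  Job 1: burst=2, C=2
  Job 2: burst=4, C=6
  Job 3: burst=5, C=11
  Job 4: burst=10, C=21
  Job 5: burst=13, C=34
  Job 6: burst=15, C=49
Average completion = 123/6 = 20.5

20.5


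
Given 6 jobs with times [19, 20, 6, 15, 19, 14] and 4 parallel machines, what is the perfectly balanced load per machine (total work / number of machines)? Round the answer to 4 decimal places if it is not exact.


Total processing time = 19 + 20 + 6 + 15 + 19 + 14 = 93
Number of machines = 4
Ideal balanced load = 93 / 4 = 23.25

23.25


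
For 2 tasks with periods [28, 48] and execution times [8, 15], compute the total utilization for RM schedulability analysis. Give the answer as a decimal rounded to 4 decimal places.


Compute individual utilizations (exact fractions):
  Task 1: C/T = 8/28 = 2/7 (approx. 0.2857)
  Task 2: C/T = 15/48 = 5/16 (approx. 0.3125)
Total utilization U = 2/7 + 5/16 = 67/112
Rounded to 4 decimal places: U = 0.5982
RM (Liu & Layland) bound for 2 tasks = 0.828427; compare with U = 67/112 (approx. 0.598214)
U <= bound, so schedulable by RM sufficient condition.

0.5982


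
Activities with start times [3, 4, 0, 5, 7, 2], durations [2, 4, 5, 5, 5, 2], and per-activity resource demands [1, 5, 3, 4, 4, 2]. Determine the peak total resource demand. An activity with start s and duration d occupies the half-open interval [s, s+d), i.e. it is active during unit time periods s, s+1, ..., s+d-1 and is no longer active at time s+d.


Each activity i is active on [start_i, start_i + duration_i).
Compute total resource usage per time slot:
  t=0: active resources = [3], total = 3
  t=1: active resources = [3], total = 3
  t=2: active resources = [3, 2], total = 5
  t=3: active resources = [1, 3, 2], total = 6
  t=4: active resources = [1, 5, 3], total = 9
  t=5: active resources = [5, 4], total = 9
  t=6: active resources = [5, 4], total = 9
  t=7: active resources = [5, 4, 4], total = 13
  t=8: active resources = [4, 4], total = 8
  t=9: active resources = [4, 4], total = 8
  t=10: active resources = [4], total = 4
  t=11: active resources = [4], total = 4
Peak resource demand = 13

13


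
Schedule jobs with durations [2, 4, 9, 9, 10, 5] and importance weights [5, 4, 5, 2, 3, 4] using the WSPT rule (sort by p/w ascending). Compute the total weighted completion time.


Compute p/w ratios and sort ascending (WSPT): [(2, 5), (4, 4), (5, 4), (9, 5), (10, 3), (9, 2)]
Compute weighted completion times:
  Job (p=2,w=5): C=2, w*C=5*2=10
  Job (p=4,w=4): C=6, w*C=4*6=24
  Job (p=5,w=4): C=11, w*C=4*11=44
  Job (p=9,w=5): C=20, w*C=5*20=100
  Job (p=10,w=3): C=30, w*C=3*30=90
  Job (p=9,w=2): C=39, w*C=2*39=78
Total weighted completion time = 346

346


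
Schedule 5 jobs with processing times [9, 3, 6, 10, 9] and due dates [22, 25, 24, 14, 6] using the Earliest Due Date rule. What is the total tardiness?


Sort by due date (EDD order): [(9, 6), (10, 14), (9, 22), (6, 24), (3, 25)]
Compute completion times and tardiness:
  Job 1: p=9, d=6, C=9, tardiness=max(0,9-6)=3
  Job 2: p=10, d=14, C=19, tardiness=max(0,19-14)=5
  Job 3: p=9, d=22, C=28, tardiness=max(0,28-22)=6
  Job 4: p=6, d=24, C=34, tardiness=max(0,34-24)=10
  Job 5: p=3, d=25, C=37, tardiness=max(0,37-25)=12
Total tardiness = 36

36


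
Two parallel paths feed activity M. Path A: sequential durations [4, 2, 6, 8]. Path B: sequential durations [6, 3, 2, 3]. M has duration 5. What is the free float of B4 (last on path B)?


ES(B4) = sum of predecessors on chain B = 11
EF(B4) = ES + duration = 11 + 3 = 14
Successor of B4 is M. ES(M) = max(sum(A), sum(B)) = max(20, 14) = 20
Free float = ES(successor) - EF(current) = 20 - 14 = 6

6


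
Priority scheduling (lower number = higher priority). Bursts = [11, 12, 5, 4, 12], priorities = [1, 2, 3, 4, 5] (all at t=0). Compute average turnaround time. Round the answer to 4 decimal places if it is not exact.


Sort by priority (ascending = highest first):
Order: [(1, 11), (2, 12), (3, 5), (4, 4), (5, 12)]
Completion times:
  Priority 1, burst=11, C=11
  Priority 2, burst=12, C=23
  Priority 3, burst=5, C=28
  Priority 4, burst=4, C=32
  Priority 5, burst=12, C=44
Average turnaround = 138/5 = 27.6

27.6


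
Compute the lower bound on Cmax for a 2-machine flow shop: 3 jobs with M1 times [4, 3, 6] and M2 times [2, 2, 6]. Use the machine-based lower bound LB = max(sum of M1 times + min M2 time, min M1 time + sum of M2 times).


LB1 = sum(M1 times) + min(M2 times) = 13 + 2 = 15
LB2 = min(M1 times) + sum(M2 times) = 3 + 10 = 13
Lower bound = max(LB1, LB2) = max(15, 13) = 15

15


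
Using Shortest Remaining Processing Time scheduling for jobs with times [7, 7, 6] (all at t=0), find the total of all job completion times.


Since all jobs arrive at t=0, SRPT equals SPT ordering.
SPT order: [6, 7, 7]
Completion times:
  Job 1: p=6, C=6
  Job 2: p=7, C=13
  Job 3: p=7, C=20
Total completion time = 6 + 13 + 20 = 39

39


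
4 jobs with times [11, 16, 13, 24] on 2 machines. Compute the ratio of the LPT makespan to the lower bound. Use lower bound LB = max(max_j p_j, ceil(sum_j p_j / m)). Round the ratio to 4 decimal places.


LPT order: [24, 16, 13, 11]
Machine loads after assignment: [35, 29]
LPT makespan = 35
Lower bound = max(max_job, ceil(total/2)) = max(24, 32) = 32
Ratio = 35 / 32 = 1.0938

1.0938


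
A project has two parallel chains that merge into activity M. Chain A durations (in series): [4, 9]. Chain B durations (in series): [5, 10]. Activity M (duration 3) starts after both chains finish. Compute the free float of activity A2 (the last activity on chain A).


ES(A2) = sum of predecessors on chain A = 4
EF(A2) = ES + duration = 4 + 9 = 13
Successor of A2 is M. ES(M) = max(sum(A), sum(B)) = max(13, 15) = 15
Free float = ES(successor) - EF(current) = 15 - 13 = 2

2


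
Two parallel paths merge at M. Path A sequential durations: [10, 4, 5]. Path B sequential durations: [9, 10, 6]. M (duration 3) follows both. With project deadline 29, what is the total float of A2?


Forward pass: ES(A2) = sum of predecessors on chain A = 10
EF = ES + duration = 10 + 4 = 14
Backward pass: LF(M) = deadline = 29; LS(M) = 29 - 3 = 26
LF(A2) = LS(M) - sum(successors on chain A) = 26 - 5 = 21
LS = LF - duration = 21 - 4 = 17
Total float = LS - ES = 17 - 10 = 7

7


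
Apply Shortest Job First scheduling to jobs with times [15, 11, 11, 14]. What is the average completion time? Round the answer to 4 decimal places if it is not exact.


SJF order (ascending): [11, 11, 14, 15]
Completion times:
  Job 1: burst=11, C=11
  Job 2: burst=11, C=22
  Job 3: burst=14, C=36
  Job 4: burst=15, C=51
Average completion = 120/4 = 30.0

30.0


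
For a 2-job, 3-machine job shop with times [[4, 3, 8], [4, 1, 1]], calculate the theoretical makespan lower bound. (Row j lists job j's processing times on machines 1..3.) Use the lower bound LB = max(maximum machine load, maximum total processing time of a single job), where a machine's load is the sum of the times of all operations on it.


Machine loads:
  Machine 1: 4 + 4 = 8
  Machine 2: 3 + 1 = 4
  Machine 3: 8 + 1 = 9
Max machine load = 9
Job totals:
  Job 1: 15
  Job 2: 6
Max job total = 15
Lower bound = max(9, 15) = 15

15


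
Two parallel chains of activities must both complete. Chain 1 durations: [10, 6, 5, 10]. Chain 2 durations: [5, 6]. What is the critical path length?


Path A total = 10 + 6 + 5 + 10 = 31
Path B total = 5 + 6 = 11
Critical path = longest path = max(31, 11) = 31

31


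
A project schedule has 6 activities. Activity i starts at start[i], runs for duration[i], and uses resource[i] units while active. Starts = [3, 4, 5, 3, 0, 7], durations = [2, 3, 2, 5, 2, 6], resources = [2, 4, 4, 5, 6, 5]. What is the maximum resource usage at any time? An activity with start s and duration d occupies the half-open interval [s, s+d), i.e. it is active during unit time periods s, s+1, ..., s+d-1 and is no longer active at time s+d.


Each activity i is active on [start_i, start_i + duration_i).
Compute total resource usage per time slot:
  t=0: active resources = [6], total = 6
  t=1: active resources = [6], total = 6
  t=2: active resources = [], total = 0
  t=3: active resources = [2, 5], total = 7
  t=4: active resources = [2, 4, 5], total = 11
  t=5: active resources = [4, 4, 5], total = 13
  t=6: active resources = [4, 4, 5], total = 13
  t=7: active resources = [5, 5], total = 10
  t=8: active resources = [5], total = 5
  t=9: active resources = [5], total = 5
  t=10: active resources = [5], total = 5
  t=11: active resources = [5], total = 5
  t=12: active resources = [5], total = 5
Peak resource demand = 13

13


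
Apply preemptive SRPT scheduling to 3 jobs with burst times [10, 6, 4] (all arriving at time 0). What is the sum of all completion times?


Since all jobs arrive at t=0, SRPT equals SPT ordering.
SPT order: [4, 6, 10]
Completion times:
  Job 1: p=4, C=4
  Job 2: p=6, C=10
  Job 3: p=10, C=20
Total completion time = 4 + 10 + 20 = 34

34


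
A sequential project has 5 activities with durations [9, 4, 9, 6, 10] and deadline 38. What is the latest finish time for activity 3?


LF(activity 3) = deadline - sum of successor durations
Successors: activities 4 through 5 with durations [6, 10]
Sum of successor durations = 16
LF = 38 - 16 = 22

22


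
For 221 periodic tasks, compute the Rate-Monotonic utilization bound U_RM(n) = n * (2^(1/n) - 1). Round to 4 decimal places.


Compute 2^(1/221) = 1.0031413363
Subtract 1: 1.0031413363 - 1 = 0.0031413363
Multiply by n: 221 * 0.0031413363 = 0.6942353223
Round to 4 dp: 0.6942

0.6942


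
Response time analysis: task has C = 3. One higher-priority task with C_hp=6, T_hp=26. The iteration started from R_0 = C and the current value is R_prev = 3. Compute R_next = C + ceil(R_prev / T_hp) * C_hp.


R_next = C + ceil(R_prev / T_hp) * C_hp
ceil(3 / 26) = ceil(0.1154) = 1
Interference = 1 * 6 = 6
R_next = 3 + 6 = 9

9


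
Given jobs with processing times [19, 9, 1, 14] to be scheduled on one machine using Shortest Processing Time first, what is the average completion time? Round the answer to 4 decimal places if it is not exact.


Sort jobs by processing time (SPT order): [1, 9, 14, 19]
Compute completion times sequentially:
  Job 1: processing = 1, completes at 1
  Job 2: processing = 9, completes at 10
  Job 3: processing = 14, completes at 24
  Job 4: processing = 19, completes at 43
Sum of completion times = 78
Average completion time = 78/4 = 19.5

19.5


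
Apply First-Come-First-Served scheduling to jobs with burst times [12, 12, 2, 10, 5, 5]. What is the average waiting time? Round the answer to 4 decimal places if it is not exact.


FCFS order (as given): [12, 12, 2, 10, 5, 5]
Waiting times:
  Job 1: wait = 0
  Job 2: wait = 12
  Job 3: wait = 24
  Job 4: wait = 26
  Job 5: wait = 36
  Job 6: wait = 41
Sum of waiting times = 139
Average waiting time = 139/6 = 23.1667

23.1667


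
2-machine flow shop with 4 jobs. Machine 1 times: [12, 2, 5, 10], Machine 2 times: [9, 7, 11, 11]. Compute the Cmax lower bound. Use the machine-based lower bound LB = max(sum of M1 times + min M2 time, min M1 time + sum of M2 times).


LB1 = sum(M1 times) + min(M2 times) = 29 + 7 = 36
LB2 = min(M1 times) + sum(M2 times) = 2 + 38 = 40
Lower bound = max(LB1, LB2) = max(36, 40) = 40

40


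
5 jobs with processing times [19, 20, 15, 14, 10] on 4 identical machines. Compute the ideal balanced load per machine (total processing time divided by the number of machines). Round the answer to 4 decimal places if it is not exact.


Total processing time = 19 + 20 + 15 + 14 + 10 = 78
Number of machines = 4
Ideal balanced load = 78 / 4 = 19.5

19.5


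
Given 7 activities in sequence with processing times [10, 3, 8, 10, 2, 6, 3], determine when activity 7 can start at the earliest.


Activity 7 starts after activities 1 through 6 complete.
Predecessor durations: [10, 3, 8, 10, 2, 6]
ES = 10 + 3 + 8 + 10 + 2 + 6 = 39

39


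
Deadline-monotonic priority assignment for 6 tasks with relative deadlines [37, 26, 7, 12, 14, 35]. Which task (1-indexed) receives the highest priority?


Sort tasks by relative deadline (ascending):
  Task 3: deadline = 7
  Task 4: deadline = 12
  Task 5: deadline = 14
  Task 2: deadline = 26
  Task 6: deadline = 35
  Task 1: deadline = 37
Priority order (highest first): [3, 4, 5, 2, 6, 1]
Highest priority task = 3

3


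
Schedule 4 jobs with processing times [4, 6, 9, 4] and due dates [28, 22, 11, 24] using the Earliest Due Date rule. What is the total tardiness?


Sort by due date (EDD order): [(9, 11), (6, 22), (4, 24), (4, 28)]
Compute completion times and tardiness:
  Job 1: p=9, d=11, C=9, tardiness=max(0,9-11)=0
  Job 2: p=6, d=22, C=15, tardiness=max(0,15-22)=0
  Job 3: p=4, d=24, C=19, tardiness=max(0,19-24)=0
  Job 4: p=4, d=28, C=23, tardiness=max(0,23-28)=0
Total tardiness = 0

0


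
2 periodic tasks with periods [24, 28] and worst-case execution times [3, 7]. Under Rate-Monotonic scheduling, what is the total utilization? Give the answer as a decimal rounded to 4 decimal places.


Compute individual utilizations (exact fractions):
  Task 1: C/T = 3/24 = 1/8 (approx. 0.125)
  Task 2: C/T = 7/28 = 1/4 (approx. 0.25)
Total utilization U = 1/8 + 1/4 = 3/8
Rounded to 4 decimal places: U = 0.3750
RM (Liu & Layland) bound for 2 tasks = 0.828427; compare with U = 3/8 (approx. 0.375000)
U <= bound, so schedulable by RM sufficient condition.

0.3750


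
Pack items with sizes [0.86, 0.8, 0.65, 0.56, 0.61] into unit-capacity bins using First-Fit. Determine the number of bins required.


Place items sequentially using First-Fit:
  Item 0.86 -> new Bin 1
  Item 0.8 -> new Bin 2
  Item 0.65 -> new Bin 3
  Item 0.56 -> new Bin 4
  Item 0.61 -> new Bin 5
Total bins used = 5

5


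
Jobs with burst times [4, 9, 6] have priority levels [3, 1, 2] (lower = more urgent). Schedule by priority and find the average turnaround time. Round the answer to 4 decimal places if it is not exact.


Sort by priority (ascending = highest first):
Order: [(1, 9), (2, 6), (3, 4)]
Completion times:
  Priority 1, burst=9, C=9
  Priority 2, burst=6, C=15
  Priority 3, burst=4, C=19
Average turnaround = 43/3 = 14.3333

14.3333


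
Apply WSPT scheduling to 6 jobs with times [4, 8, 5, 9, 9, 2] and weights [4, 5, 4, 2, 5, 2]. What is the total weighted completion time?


Compute p/w ratios and sort ascending (WSPT): [(4, 4), (2, 2), (5, 4), (8, 5), (9, 5), (9, 2)]
Compute weighted completion times:
  Job (p=4,w=4): C=4, w*C=4*4=16
  Job (p=2,w=2): C=6, w*C=2*6=12
  Job (p=5,w=4): C=11, w*C=4*11=44
  Job (p=8,w=5): C=19, w*C=5*19=95
  Job (p=9,w=5): C=28, w*C=5*28=140
  Job (p=9,w=2): C=37, w*C=2*37=74
Total weighted completion time = 381

381


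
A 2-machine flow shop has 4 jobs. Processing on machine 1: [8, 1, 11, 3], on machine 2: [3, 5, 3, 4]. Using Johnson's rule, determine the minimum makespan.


Apply Johnson's rule:
  Group 1 (a <= b): [(2, 1, 5), (4, 3, 4)]
  Group 2 (a > b): [(1, 8, 3), (3, 11, 3)]
Optimal job order: [2, 4, 1, 3]
Schedule:
  Job 2: M1 done at 1, M2 done at 6
  Job 4: M1 done at 4, M2 done at 10
  Job 1: M1 done at 12, M2 done at 15
  Job 3: M1 done at 23, M2 done at 26
Makespan = 26

26


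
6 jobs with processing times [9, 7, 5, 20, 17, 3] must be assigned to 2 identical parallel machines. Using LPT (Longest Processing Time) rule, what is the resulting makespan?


Sort jobs in decreasing order (LPT): [20, 17, 9, 7, 5, 3]
Assign each job to the least loaded machine:
  Machine 1: jobs [20, 7, 3], load = 30
  Machine 2: jobs [17, 9, 5], load = 31
Makespan = max load = 31

31


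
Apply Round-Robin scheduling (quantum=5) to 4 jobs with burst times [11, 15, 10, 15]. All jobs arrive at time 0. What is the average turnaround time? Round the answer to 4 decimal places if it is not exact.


Time quantum = 5
Execution trace:
  J1 runs 5 units, time = 5
  J2 runs 5 units, time = 10
  J3 runs 5 units, time = 15
  J4 runs 5 units, time = 20
  J1 runs 5 units, time = 25
  J2 runs 5 units, time = 30
  J3 runs 5 units, time = 35
  J4 runs 5 units, time = 40
  J1 runs 1 units, time = 41
  J2 runs 5 units, time = 46
  J4 runs 5 units, time = 51
Finish times: [41, 46, 35, 51]
Average turnaround = 173/4 = 43.25

43.25


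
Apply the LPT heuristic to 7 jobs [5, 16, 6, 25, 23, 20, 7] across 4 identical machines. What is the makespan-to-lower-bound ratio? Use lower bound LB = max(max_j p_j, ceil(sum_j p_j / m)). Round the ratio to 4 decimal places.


LPT order: [25, 23, 20, 16, 7, 6, 5]
Machine loads after assignment: [25, 28, 26, 23]
LPT makespan = 28
Lower bound = max(max_job, ceil(total/4)) = max(25, 26) = 26
Ratio = 28 / 26 = 1.0769

1.0769


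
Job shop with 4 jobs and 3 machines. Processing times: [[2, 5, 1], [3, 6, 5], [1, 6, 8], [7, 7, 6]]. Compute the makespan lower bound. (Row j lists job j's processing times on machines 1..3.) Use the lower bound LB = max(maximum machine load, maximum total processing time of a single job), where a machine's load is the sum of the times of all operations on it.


Machine loads:
  Machine 1: 2 + 3 + 1 + 7 = 13
  Machine 2: 5 + 6 + 6 + 7 = 24
  Machine 3: 1 + 5 + 8 + 6 = 20
Max machine load = 24
Job totals:
  Job 1: 8
  Job 2: 14
  Job 3: 15
  Job 4: 20
Max job total = 20
Lower bound = max(24, 20) = 24

24
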